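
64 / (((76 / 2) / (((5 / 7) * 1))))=160 / 133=1.20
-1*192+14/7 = -190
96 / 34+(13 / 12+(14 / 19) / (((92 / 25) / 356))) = 6702889 / 89148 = 75.19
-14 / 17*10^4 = -140000 / 17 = -8235.29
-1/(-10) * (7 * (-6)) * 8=-168/5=-33.60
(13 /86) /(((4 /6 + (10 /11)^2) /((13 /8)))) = 61347 /372896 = 0.16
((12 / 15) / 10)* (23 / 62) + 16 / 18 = 6407 / 6975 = 0.92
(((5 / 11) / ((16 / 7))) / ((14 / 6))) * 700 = 2625 / 44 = 59.66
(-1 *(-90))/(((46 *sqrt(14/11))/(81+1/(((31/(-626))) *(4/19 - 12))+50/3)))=15527055 *sqrt(154)/1117984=172.35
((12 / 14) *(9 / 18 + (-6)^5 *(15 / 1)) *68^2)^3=-33887862418393599564046159872 / 343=-98798432706686879195469850.00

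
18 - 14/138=1235/69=17.90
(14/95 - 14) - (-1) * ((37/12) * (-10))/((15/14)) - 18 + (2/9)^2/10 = -466513/7695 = -60.63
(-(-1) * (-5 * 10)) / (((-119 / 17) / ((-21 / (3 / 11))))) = -550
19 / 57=0.33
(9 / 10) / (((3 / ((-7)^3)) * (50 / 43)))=-44247 / 500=-88.49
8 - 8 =0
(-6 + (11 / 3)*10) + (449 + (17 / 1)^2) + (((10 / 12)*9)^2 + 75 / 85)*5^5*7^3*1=12492859933 / 204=61239509.48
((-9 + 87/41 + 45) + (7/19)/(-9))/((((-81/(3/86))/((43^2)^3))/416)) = -8163832801861984/189297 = -43127111374.52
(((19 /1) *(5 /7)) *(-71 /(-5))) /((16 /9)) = 12141 /112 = 108.40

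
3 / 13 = 0.23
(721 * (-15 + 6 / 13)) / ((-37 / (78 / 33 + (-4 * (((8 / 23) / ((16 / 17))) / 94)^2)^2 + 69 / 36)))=140180314343873316219 / 115600714936396976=1212.62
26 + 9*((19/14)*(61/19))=913/14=65.21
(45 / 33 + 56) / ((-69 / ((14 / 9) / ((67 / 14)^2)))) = -1731464 / 30664359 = -0.06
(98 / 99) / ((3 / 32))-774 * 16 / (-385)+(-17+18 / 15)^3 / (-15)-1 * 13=380300152 / 1299375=292.68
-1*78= -78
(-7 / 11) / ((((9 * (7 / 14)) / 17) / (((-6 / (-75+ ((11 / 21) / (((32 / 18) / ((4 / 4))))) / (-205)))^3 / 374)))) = -677803298816000 / 205962675541919667459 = -0.00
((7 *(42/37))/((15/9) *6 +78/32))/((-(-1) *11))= 4704/80993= 0.06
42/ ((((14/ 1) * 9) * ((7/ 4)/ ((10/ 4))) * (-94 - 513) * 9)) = -0.00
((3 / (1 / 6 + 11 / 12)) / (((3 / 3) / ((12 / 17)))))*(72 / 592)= 1944 / 8177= 0.24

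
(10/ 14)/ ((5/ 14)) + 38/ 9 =56/ 9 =6.22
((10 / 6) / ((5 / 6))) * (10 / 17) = 20 / 17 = 1.18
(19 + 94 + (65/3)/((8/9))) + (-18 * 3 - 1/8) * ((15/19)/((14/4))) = 133177/1064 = 125.17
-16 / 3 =-5.33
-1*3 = -3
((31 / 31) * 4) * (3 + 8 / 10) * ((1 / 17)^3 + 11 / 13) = 4108256 / 319345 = 12.86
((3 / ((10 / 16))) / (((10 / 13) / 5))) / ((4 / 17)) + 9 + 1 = 713 / 5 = 142.60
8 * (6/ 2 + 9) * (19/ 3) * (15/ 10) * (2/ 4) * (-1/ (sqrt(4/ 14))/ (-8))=57 * sqrt(14)/ 2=106.64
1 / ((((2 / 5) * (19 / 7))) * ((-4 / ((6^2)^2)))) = -5670 / 19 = -298.42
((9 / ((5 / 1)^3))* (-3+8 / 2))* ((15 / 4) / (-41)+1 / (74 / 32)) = 0.02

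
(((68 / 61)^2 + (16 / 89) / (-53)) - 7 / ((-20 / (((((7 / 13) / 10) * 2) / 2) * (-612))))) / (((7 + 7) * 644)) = -117448304829 / 102861488802800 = -0.00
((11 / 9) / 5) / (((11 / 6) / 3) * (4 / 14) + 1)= 77 / 370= 0.21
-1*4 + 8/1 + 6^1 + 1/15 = 151/15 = 10.07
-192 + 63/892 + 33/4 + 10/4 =-40403/223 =-181.18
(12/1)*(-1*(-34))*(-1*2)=-816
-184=-184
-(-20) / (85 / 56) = 224 / 17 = 13.18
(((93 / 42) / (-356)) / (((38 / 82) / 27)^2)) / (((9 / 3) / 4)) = -12662973 / 449806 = -28.15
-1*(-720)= 720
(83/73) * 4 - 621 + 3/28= -1259809/2044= -616.34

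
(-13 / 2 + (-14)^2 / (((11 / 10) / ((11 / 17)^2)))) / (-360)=-0.19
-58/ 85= -0.68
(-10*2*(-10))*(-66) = -13200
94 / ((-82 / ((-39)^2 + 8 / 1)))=-71863 / 41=-1752.76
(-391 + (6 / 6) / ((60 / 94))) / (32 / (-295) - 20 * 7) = 2.78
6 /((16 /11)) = 33 /8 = 4.12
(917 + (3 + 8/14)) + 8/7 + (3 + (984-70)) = 12871/7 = 1838.71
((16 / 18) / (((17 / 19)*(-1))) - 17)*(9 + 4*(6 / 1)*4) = -96355 / 51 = -1889.31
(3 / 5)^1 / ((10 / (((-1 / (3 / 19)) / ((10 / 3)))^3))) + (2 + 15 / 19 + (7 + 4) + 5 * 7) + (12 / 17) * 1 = 792703629 / 16150000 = 49.08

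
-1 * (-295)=295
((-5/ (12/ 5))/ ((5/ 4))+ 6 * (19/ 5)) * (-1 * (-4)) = 1268/ 15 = 84.53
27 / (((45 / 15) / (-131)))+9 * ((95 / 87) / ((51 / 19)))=-579442 / 493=-1175.34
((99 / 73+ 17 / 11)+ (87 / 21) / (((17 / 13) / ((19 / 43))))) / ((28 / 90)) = 795352455 / 57525314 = 13.83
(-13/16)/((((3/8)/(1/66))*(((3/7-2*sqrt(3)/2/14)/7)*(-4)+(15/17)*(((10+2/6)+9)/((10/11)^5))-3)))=-420297378357500/310192638307868943+708050000000*sqrt(3)/310192638307868943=-0.00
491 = 491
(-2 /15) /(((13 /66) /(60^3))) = -1900800 /13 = -146215.38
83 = 83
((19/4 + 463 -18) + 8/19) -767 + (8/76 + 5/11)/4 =-66188/209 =-316.69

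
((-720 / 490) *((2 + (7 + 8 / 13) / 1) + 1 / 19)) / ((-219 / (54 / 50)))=1547424 / 22087975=0.07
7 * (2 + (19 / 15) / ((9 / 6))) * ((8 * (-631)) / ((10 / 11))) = -24876544 / 225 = -110562.42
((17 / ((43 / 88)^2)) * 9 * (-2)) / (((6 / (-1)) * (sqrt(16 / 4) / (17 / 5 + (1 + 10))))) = 14217984 / 9245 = 1537.91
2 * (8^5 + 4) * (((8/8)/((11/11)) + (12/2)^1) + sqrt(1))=524352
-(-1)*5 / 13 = 0.38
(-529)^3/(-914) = 148035889/914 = 161964.87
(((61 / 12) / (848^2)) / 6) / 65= 61 / 3365406720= 0.00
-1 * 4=-4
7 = 7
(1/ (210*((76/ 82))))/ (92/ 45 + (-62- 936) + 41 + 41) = -123/ 21880096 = -0.00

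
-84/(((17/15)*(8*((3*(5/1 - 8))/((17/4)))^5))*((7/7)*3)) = 2923235/40310784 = 0.07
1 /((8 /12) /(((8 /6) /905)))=2 /905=0.00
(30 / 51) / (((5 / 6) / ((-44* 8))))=-4224 / 17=-248.47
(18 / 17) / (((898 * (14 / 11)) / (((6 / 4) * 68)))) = 0.09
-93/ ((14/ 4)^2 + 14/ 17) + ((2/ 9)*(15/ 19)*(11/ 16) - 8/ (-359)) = -1014467719/ 145532856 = -6.97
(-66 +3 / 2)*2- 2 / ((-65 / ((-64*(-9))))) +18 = -6063 / 65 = -93.28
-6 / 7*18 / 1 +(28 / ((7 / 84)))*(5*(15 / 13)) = 174996 / 91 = 1923.03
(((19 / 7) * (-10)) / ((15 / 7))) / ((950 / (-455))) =91 / 15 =6.07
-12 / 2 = -6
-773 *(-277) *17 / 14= 3640057 / 14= 260004.07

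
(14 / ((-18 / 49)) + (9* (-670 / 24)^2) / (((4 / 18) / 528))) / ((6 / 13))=3899697607 / 108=36108311.18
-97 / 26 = -3.73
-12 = -12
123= 123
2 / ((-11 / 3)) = -6 / 11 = -0.55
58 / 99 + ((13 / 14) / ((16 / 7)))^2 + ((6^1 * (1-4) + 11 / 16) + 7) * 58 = -60559397 / 101376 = -597.37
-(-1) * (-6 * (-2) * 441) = 5292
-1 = -1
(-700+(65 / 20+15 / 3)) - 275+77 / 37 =-142771 / 148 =-964.67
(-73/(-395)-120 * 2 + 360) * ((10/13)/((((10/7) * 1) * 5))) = 332311/25675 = 12.94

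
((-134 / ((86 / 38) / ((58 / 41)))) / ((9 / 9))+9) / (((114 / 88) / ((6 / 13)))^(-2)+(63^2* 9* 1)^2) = -0.00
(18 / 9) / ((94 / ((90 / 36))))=5 / 94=0.05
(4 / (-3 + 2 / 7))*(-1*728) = 20384 / 19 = 1072.84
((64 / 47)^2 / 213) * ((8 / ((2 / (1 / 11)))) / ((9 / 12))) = 65536 / 15527061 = 0.00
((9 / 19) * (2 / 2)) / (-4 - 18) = -9 / 418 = -0.02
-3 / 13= -0.23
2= 2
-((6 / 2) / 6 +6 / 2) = -7 / 2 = -3.50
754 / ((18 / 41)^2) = 633737 / 162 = 3911.96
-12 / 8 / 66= -1 / 44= -0.02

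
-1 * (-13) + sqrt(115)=sqrt(115) + 13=23.72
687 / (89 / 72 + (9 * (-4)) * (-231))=49464 / 598841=0.08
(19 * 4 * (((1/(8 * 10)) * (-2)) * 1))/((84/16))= -38/105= -0.36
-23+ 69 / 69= -22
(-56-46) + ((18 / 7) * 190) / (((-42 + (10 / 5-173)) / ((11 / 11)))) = -51834 / 497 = -104.29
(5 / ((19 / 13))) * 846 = 54990 / 19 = 2894.21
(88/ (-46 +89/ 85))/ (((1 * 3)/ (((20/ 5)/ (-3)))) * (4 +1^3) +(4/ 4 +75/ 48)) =119680/ 531119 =0.23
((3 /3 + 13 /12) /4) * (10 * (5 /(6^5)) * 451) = 281875 /186624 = 1.51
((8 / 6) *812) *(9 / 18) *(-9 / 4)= -1218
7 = 7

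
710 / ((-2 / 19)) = -6745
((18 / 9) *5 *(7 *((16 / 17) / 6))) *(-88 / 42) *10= -35200 / 153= -230.07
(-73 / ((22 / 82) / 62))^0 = 1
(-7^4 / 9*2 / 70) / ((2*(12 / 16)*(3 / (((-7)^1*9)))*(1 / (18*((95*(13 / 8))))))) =296523.50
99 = 99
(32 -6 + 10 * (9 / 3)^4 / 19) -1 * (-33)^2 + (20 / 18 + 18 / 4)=-347047 / 342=-1014.76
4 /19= 0.21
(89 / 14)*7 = 44.50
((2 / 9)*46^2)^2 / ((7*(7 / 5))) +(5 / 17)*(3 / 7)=1522343545 / 67473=22562.26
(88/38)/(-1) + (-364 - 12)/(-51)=4900/969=5.06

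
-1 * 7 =-7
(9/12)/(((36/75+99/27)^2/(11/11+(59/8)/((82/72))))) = 10344375/31724488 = 0.33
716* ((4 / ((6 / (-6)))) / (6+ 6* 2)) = -1432 / 9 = -159.11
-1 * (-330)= 330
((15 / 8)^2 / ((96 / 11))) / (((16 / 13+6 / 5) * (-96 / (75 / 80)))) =-268125 / 165675008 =-0.00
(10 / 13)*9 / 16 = 45 / 104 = 0.43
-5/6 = -0.83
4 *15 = 60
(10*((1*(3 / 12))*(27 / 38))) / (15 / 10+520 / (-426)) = 28755 / 4522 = 6.36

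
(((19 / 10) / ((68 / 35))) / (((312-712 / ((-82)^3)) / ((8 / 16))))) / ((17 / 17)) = 9166493 / 5848935952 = 0.00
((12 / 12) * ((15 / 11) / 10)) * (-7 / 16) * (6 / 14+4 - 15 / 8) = -0.15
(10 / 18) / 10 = 1 / 18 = 0.06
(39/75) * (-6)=-78/25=-3.12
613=613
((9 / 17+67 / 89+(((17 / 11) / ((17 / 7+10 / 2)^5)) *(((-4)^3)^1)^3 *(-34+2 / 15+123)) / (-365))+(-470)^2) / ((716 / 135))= 16815967181484739614 / 403733019783665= 41651.21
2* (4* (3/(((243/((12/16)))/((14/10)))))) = 14/135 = 0.10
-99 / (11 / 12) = -108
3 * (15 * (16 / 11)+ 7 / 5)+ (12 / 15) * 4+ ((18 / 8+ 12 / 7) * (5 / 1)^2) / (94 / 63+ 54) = 57407513 / 769120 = 74.64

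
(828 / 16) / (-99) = -23 / 44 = -0.52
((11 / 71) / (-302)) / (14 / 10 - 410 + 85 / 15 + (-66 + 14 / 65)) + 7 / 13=2743723897 / 5095476880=0.54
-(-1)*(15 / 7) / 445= 3 / 623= 0.00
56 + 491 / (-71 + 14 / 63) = 31253 / 637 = 49.06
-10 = -10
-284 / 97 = -2.93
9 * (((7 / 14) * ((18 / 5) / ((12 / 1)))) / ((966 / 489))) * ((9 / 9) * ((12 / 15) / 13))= 4401 / 104650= 0.04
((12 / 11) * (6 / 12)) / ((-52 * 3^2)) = -1 / 858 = -0.00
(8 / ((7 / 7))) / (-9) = -8 / 9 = -0.89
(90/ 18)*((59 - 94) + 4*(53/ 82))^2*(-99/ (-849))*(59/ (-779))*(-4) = 68777424540/ 370588217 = 185.59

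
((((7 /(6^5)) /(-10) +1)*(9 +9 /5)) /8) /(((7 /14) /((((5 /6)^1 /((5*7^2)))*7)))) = 77753 /1209600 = 0.06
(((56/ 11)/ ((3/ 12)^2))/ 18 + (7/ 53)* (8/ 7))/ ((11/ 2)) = 49072/ 57717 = 0.85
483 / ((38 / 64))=15456 / 19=813.47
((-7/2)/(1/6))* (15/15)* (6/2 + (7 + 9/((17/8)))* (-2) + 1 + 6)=4452/17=261.88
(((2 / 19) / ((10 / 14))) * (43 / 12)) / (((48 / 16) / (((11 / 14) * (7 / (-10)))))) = -3311 / 34200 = -0.10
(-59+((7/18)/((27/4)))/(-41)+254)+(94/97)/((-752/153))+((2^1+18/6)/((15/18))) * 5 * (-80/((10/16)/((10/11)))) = -280314733673/85044168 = -3296.11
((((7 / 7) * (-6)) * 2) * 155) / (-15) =124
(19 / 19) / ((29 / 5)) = 5 / 29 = 0.17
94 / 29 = 3.24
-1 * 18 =-18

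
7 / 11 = 0.64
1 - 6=-5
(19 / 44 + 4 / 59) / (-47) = -1297 / 122012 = -0.01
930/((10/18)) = 1674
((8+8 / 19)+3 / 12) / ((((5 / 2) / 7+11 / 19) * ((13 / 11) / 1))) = 7.84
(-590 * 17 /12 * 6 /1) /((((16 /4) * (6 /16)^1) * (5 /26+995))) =-52156 /15525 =-3.36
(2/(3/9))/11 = 6/11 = 0.55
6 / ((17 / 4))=24 / 17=1.41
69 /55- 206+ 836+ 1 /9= 312526 /495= 631.37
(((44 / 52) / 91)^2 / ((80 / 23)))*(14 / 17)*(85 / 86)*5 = 13915 / 137549776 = 0.00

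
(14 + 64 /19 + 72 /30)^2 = 3526884 /9025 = 390.79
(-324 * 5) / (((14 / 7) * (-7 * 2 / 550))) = 222750 / 7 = 31821.43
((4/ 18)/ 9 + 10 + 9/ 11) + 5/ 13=11.23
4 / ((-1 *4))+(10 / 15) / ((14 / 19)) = -2 / 21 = -0.10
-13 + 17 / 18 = -217 / 18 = -12.06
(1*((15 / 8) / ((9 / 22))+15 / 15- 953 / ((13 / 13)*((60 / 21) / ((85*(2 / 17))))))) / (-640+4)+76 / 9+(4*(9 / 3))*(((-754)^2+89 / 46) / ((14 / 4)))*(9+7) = 5474490951761 / 175536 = 31187283.25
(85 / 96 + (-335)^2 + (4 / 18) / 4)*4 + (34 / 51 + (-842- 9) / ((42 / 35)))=32270059 / 72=448195.26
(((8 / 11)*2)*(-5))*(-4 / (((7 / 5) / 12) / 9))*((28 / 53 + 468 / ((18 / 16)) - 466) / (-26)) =226540800 / 53053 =4270.08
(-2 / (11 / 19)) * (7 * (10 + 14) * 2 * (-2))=25536 / 11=2321.45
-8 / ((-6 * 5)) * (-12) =-16 / 5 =-3.20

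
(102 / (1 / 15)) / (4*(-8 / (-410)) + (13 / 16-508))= -5018400 / 1663319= -3.02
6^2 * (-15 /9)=-60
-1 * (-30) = 30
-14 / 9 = -1.56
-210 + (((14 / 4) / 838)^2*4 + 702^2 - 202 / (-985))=340732505123513 / 691710340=492594.21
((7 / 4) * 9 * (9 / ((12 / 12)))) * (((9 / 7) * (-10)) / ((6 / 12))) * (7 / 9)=-2835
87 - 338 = -251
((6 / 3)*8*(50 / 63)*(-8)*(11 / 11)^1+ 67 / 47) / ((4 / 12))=-296579 / 987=-300.49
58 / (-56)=-1.04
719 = 719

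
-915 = -915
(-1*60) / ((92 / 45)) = -675 / 23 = -29.35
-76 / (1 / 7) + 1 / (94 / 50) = -24979 / 47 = -531.47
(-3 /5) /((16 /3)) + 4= 311 /80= 3.89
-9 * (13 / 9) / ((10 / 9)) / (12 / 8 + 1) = -117 / 25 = -4.68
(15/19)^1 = 15/19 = 0.79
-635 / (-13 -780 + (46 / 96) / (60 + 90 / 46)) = 43434000 / 54240671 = 0.80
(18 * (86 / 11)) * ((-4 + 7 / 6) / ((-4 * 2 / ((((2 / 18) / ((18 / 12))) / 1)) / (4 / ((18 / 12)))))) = 2924 / 297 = 9.85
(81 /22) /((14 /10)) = 405 /154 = 2.63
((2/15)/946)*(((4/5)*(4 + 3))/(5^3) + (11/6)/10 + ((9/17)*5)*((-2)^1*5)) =-3345913/904612500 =-0.00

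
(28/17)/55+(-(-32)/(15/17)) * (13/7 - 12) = -367.82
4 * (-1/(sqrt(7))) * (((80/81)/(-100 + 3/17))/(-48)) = -340 * sqrt(7)/2886597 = -0.00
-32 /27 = -1.19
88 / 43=2.05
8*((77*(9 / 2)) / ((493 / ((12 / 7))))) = 9.64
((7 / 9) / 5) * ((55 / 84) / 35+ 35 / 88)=5387 / 83160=0.06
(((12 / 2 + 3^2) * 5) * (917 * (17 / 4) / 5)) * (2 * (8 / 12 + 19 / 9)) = 1948625 / 6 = 324770.83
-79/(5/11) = -869/5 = -173.80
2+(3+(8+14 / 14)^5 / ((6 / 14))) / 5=137794 / 5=27558.80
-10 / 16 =-5 / 8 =-0.62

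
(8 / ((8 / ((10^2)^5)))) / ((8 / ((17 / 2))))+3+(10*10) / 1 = 10625000103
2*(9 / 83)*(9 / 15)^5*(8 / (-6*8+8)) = -4374 / 1296875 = -0.00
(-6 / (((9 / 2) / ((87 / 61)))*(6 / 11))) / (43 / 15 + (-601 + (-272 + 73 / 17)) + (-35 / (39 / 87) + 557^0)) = 704990 / 190671787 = 0.00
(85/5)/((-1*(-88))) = 17/88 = 0.19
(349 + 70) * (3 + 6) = 3771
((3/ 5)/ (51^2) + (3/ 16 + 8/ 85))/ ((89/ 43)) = 840607/ 6173040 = 0.14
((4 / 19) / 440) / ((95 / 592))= 296 / 99275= 0.00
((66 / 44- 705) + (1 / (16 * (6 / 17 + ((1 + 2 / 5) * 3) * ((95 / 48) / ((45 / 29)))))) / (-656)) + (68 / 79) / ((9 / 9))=-2544908473499 / 3621927536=-702.64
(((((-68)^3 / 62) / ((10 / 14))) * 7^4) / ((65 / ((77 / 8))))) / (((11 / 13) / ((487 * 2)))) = -2251925156152 / 775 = -2905709878.91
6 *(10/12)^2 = 4.17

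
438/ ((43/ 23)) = 10074/ 43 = 234.28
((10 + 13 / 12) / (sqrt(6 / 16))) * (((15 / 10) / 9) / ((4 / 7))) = 931 * sqrt(6) / 432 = 5.28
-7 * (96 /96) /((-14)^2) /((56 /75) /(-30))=1125 /784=1.43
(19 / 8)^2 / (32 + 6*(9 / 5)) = 1805 / 13696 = 0.13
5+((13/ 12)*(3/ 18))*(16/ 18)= 418/ 81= 5.16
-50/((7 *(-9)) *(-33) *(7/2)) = -100/14553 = -0.01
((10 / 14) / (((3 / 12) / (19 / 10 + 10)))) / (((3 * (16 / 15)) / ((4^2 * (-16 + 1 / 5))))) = -2686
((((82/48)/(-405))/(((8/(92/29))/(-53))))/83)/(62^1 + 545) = 49979/28402792560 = 0.00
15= 15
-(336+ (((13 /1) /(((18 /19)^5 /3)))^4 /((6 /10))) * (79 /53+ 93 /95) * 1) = -351299791498308512761183126453075 /12512157767944298948984832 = -28076675.34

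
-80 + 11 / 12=-949 / 12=-79.08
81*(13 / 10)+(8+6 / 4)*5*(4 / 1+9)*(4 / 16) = 10387 / 40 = 259.68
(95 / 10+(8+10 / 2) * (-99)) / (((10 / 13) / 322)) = -1069523 / 2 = -534761.50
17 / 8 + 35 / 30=3.29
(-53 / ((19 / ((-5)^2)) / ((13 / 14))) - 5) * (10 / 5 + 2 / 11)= -222660 / 1463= -152.19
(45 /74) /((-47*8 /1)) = -0.00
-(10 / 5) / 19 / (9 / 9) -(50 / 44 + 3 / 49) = -1.30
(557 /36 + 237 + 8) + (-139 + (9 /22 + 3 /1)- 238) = -44795 /396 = -113.12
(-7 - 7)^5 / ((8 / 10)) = -672280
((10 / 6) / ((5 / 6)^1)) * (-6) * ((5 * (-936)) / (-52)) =-1080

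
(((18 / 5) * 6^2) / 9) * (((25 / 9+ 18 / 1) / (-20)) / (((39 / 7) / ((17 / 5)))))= -44506 / 4875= -9.13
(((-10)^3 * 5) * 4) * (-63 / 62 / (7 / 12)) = 1080000 / 31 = 34838.71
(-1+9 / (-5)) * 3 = -8.40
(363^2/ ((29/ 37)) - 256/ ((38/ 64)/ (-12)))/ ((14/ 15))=1432266345/ 7714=185671.03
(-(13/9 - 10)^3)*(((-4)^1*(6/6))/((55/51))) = -2822204/1215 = -2322.80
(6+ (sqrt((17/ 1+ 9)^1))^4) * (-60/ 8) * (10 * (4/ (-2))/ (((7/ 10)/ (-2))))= -2046000/ 7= -292285.71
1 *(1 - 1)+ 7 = 7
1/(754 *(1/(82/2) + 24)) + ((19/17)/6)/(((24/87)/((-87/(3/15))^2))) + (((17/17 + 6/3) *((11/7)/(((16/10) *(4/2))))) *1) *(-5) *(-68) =90695065485407/707040880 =128274.15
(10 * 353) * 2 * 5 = 35300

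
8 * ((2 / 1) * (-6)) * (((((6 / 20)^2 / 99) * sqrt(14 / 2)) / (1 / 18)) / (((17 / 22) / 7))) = -6048 * sqrt(7) / 425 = -37.65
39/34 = 1.15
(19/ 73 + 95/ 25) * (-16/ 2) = -11856/ 365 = -32.48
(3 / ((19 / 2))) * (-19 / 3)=-2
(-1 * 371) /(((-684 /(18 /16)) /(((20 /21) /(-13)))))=-265 /5928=-0.04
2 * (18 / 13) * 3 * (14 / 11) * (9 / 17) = 13608 / 2431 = 5.60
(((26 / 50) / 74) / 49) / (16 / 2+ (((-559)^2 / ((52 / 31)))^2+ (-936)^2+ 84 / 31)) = 3224 / 780179231744677275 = 0.00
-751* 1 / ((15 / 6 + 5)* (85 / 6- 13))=-3004 / 35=-85.83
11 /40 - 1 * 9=-349 /40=-8.72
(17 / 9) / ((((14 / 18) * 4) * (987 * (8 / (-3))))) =-17 / 73696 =-0.00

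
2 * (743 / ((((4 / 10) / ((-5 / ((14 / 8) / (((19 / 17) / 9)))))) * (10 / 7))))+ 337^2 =17234887 / 153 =112646.32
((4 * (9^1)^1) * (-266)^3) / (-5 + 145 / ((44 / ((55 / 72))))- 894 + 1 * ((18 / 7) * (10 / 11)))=15025558496256 / 19828559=757773.60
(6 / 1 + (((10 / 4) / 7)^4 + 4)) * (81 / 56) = 31167585 / 2151296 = 14.49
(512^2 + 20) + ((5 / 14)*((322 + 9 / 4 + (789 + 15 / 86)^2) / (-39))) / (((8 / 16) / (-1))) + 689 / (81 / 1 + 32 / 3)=75954395361893 / 277627350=273583.98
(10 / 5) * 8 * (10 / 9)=160 / 9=17.78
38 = 38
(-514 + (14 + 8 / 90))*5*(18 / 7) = -44992 / 7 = -6427.43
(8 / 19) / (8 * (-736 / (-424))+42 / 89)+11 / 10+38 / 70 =15063157 / 9008090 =1.67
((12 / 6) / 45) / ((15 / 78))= 0.23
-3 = -3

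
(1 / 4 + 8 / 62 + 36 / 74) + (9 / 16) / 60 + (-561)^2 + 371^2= 166035269601 / 367040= 452362.87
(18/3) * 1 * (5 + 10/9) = 110/3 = 36.67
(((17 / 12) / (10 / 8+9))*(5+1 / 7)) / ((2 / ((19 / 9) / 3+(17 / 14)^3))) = 76619 / 86436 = 0.89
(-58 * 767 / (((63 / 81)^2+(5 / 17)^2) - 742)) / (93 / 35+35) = 18224023545 / 11435819428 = 1.59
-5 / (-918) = 5 / 918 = 0.01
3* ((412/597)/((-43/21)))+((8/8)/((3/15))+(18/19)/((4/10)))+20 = 4285252/162583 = 26.36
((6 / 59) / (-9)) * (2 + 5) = -14 / 177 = -0.08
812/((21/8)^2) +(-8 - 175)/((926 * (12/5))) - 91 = 6244249/233352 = 26.76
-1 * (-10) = 10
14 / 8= 7 / 4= 1.75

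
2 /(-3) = -2 /3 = -0.67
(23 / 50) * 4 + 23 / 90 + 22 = 10843 / 450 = 24.10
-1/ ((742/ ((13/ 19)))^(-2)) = -198753604/ 169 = -1176056.83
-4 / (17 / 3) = -12 / 17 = -0.71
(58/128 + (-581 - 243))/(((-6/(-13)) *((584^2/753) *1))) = -171982941/43655168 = -3.94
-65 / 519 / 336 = -65 / 174384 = -0.00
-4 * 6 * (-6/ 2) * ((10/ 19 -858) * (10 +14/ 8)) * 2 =-27566064/ 19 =-1450845.47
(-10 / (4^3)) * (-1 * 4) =5 / 8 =0.62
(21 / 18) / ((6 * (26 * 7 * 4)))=0.00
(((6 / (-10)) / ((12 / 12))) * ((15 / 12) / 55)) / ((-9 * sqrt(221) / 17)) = sqrt(221) / 8580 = 0.00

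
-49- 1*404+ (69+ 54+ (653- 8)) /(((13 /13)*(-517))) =-234969 /517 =-454.49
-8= -8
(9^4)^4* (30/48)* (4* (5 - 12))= -64855706609814435/2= -32427853304907217.50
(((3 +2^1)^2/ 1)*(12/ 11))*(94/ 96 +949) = 1139975/ 44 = 25908.52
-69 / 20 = -3.45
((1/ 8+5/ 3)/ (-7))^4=3418801/ 796594176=0.00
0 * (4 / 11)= 0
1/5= 0.20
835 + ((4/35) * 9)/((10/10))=836.03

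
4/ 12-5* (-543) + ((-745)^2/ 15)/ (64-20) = 469429/ 132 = 3556.28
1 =1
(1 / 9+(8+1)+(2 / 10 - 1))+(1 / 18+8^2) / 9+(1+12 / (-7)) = 83429 / 5670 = 14.71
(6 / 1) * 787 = 4722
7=7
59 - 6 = 53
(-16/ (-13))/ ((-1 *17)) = -16/ 221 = -0.07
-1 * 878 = -878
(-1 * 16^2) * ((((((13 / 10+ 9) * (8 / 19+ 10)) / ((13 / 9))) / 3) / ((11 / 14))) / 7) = -1423872 / 1235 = -1152.93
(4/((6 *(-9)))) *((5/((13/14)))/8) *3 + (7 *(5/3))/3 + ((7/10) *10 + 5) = 3683/234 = 15.74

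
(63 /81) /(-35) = -1 /45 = -0.02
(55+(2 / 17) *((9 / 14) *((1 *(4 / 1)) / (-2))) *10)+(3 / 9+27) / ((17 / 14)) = 76.00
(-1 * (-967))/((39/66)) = 21274/13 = 1636.46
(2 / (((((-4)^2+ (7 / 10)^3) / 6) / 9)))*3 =324000 / 16343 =19.83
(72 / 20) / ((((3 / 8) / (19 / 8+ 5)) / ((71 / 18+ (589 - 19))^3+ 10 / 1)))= 65054766027649 / 4860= 13385754326.68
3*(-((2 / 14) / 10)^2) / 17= -0.00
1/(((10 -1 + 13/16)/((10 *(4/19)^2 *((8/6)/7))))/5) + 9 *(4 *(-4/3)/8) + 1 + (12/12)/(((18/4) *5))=-87704797/17853255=-4.91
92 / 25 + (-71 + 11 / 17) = -28336 / 425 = -66.67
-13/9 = -1.44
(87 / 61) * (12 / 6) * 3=522 / 61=8.56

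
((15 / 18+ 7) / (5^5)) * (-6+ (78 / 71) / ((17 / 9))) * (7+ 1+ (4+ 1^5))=-133198 / 754375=-0.18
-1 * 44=-44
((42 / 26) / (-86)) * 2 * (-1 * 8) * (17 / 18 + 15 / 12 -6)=-1918 / 1677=-1.14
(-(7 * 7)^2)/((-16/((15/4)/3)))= 187.58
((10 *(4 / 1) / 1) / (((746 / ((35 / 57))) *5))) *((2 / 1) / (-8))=-35 / 21261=-0.00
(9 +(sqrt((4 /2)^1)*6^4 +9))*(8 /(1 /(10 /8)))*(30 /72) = 75 +5400*sqrt(2) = 7711.75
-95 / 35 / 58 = -19 / 406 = -0.05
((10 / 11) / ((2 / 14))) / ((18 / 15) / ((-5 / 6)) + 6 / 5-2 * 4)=-875 / 1133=-0.77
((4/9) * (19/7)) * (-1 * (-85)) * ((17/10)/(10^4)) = 5491/315000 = 0.02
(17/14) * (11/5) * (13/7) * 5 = 2431/98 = 24.81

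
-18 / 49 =-0.37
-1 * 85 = -85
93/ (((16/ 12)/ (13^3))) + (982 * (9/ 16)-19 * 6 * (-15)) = 1244025/ 8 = 155503.12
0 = 0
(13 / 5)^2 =169 / 25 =6.76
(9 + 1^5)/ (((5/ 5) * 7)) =10/ 7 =1.43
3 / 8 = 0.38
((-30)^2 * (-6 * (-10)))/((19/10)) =540000/19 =28421.05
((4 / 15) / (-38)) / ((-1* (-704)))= -1 / 100320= -0.00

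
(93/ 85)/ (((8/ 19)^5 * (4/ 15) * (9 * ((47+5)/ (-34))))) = -22.52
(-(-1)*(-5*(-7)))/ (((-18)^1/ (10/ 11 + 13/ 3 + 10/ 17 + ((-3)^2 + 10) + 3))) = -546455/ 10098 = -54.12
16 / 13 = 1.23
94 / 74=1.27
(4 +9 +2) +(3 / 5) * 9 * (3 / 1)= 156 / 5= 31.20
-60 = -60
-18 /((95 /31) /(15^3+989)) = -2435112 /95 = -25632.76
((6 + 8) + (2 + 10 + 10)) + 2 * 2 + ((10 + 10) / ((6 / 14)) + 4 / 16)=1043 / 12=86.92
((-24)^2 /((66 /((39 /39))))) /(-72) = -4 /33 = -0.12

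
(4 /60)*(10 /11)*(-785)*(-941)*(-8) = -11818960 /33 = -358150.30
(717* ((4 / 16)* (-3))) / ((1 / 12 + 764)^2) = -77436 / 84070561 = -0.00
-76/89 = -0.85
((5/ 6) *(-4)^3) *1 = -160/ 3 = -53.33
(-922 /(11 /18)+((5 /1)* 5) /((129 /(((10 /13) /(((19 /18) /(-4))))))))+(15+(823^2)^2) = 53599092108570620 /116831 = 458774572746.71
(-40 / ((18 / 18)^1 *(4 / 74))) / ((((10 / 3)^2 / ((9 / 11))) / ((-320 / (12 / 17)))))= 24702.55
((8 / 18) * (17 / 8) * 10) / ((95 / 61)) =1037 / 171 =6.06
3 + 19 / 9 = 46 / 9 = 5.11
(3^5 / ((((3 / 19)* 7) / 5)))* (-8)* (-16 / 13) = 984960 / 91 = 10823.74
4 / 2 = 2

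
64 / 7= 9.14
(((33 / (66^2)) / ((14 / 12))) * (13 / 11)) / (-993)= -13 / 1682142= -0.00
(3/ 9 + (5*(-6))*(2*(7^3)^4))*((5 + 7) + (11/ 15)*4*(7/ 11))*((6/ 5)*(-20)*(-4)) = -16582969369767424/ 15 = -1105531291317828.27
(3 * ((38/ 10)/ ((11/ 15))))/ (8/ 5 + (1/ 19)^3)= 5864445/ 603647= 9.72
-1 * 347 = -347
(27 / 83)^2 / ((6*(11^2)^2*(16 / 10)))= 1215 / 1613789584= 0.00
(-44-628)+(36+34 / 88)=-27967 / 44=-635.61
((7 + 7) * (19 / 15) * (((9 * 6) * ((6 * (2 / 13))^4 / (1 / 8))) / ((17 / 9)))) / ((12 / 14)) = 8339853312 / 2427685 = 3435.31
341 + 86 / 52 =342.65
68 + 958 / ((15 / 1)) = 1978 / 15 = 131.87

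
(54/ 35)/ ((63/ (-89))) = -2.18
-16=-16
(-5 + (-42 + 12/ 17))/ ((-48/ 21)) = 5509/ 272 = 20.25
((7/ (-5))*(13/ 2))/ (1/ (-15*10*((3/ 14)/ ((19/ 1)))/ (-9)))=-65/ 38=-1.71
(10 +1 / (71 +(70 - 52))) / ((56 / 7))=891 / 712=1.25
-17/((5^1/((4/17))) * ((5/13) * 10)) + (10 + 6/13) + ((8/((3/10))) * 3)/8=32912/1625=20.25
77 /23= 3.35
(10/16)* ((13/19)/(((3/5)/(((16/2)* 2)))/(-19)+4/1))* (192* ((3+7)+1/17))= 21340800/103309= 206.57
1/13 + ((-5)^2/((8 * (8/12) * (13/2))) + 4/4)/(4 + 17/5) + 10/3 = 42053/11544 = 3.64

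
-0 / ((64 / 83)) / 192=0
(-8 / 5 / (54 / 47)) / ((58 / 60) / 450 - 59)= 18800 / 796471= 0.02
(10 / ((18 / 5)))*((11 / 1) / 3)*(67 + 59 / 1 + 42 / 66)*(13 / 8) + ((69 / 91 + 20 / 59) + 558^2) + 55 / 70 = 363522940433 / 1159704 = 313461.83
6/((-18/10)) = -10/3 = -3.33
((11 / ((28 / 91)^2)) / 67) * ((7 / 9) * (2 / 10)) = 13013 / 48240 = 0.27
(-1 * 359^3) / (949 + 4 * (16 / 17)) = -786560743 / 16197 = -48562.13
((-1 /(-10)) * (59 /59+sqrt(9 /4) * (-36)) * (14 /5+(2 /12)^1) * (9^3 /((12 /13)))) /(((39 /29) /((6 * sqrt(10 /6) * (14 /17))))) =-25853877 * sqrt(15) /1700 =-58900.96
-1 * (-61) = 61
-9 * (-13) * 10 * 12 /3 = 4680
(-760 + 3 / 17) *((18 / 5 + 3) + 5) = -749186 / 85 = -8813.95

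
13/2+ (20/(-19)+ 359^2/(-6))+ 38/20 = -12239507/570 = -21472.82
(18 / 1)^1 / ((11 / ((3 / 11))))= 54 / 121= 0.45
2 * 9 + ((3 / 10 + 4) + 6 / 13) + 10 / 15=9137 / 390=23.43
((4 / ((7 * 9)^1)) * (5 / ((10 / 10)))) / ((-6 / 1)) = -10 / 189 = -0.05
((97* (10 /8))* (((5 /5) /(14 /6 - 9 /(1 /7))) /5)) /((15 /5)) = -0.13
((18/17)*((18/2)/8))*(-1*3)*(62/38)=-7533/1292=-5.83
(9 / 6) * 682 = 1023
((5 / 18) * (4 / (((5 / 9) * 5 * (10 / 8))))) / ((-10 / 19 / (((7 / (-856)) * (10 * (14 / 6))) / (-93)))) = -931 / 746325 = -0.00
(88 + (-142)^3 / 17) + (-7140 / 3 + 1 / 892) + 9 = -2588672291 / 15164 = -170711.70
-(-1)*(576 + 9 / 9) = 577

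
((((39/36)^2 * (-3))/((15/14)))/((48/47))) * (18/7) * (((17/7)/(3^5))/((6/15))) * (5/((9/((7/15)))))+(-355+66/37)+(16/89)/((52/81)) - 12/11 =-420079287985141/1186394242176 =-354.08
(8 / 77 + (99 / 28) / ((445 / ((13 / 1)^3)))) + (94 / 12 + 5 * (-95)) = -184869271 / 411180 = -449.61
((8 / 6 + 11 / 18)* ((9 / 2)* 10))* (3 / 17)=525 / 34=15.44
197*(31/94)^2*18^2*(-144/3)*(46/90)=-1881053712/11045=-170308.17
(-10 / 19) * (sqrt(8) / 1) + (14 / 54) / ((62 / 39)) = -1.33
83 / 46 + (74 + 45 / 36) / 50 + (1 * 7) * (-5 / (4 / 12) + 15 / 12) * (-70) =31007723 / 4600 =6740.81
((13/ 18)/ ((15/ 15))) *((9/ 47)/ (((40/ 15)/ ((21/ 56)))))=117/ 6016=0.02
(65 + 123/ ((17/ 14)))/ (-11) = -257/ 17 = -15.12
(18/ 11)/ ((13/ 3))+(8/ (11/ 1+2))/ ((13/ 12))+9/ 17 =46617/ 31603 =1.48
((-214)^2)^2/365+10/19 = 39848202354/6935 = 5745955.64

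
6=6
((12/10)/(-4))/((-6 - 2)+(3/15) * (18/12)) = 3/77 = 0.04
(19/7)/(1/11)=209/7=29.86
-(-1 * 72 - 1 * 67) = 139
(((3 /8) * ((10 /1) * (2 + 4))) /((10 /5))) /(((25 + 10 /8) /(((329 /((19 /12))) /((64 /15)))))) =6345 /304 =20.87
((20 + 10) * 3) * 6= 540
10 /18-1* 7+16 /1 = 86 /9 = 9.56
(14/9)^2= 196/81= 2.42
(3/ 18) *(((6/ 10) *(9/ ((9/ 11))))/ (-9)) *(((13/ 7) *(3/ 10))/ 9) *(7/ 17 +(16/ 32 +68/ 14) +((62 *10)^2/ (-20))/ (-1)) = -654329819/ 4498200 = -145.46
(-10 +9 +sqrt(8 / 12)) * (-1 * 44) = 44- 44 * sqrt(6) / 3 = 8.07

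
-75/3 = -25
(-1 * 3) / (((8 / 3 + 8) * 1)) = -9 / 32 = -0.28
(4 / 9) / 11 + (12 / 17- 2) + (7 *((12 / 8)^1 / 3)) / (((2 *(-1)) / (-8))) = 21452 / 1683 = 12.75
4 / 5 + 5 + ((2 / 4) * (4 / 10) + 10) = 16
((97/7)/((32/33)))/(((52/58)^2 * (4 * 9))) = 897347/1817088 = 0.49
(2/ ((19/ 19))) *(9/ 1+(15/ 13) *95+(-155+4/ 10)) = -4678/ 65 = -71.97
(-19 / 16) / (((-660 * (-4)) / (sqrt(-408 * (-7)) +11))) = -19 * sqrt(714) / 21120-19 / 3840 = -0.03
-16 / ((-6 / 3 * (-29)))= -0.28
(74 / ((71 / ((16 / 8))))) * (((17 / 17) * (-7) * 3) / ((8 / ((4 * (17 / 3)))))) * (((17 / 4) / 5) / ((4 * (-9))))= 74851 / 25560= 2.93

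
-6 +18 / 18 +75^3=421870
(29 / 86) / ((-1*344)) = -0.00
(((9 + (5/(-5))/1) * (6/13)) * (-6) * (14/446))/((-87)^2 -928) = -2016/19252259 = -0.00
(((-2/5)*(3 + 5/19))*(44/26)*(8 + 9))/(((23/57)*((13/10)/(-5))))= 1391280/3887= 357.93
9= 9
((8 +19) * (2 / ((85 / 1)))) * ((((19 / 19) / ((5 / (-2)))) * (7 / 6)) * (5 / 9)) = -14 / 85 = -0.16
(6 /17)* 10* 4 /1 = 240 /17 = 14.12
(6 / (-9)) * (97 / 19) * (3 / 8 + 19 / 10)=-8827 / 1140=-7.74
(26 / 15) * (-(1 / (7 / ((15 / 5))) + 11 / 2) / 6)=-1079 / 630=-1.71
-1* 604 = -604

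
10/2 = 5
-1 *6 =-6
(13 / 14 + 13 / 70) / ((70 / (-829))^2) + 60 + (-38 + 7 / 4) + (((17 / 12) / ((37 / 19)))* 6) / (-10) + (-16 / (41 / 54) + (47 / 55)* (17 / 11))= 5031868448043 / 31480025500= 159.84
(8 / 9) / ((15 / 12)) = 32 / 45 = 0.71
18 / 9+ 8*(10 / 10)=10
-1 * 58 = -58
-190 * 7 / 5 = -266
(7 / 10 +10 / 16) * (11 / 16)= 583 / 640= 0.91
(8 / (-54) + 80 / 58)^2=929296 / 613089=1.52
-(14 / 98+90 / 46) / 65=-26 / 805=-0.03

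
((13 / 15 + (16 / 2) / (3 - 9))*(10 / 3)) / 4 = -7 / 18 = -0.39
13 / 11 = 1.18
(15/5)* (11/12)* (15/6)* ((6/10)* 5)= 165/8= 20.62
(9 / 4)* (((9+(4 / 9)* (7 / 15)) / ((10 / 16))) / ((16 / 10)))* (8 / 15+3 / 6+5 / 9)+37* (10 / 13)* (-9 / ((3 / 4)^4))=-54521263 / 70200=-776.66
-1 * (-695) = 695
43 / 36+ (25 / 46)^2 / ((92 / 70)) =1243237 / 876024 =1.42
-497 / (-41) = 497 / 41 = 12.12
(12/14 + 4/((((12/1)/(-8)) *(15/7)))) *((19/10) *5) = -1159/315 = -3.68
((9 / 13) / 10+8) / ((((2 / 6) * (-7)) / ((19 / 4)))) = -59793 / 3640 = -16.43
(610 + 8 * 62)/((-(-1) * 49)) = 158/7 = 22.57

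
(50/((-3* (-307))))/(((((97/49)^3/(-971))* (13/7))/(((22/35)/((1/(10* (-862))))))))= 216639386255600/10927433829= 19825.28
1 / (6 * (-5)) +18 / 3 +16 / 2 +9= 22.97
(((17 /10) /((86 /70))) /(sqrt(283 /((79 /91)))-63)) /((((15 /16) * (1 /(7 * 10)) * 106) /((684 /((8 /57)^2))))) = -109682961759 /187397612-22037967 * sqrt(2034487) /187397612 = -753.03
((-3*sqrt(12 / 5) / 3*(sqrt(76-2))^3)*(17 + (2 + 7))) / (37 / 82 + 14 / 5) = -315536*sqrt(1110) / 1333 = -7886.43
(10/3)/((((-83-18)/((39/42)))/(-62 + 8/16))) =1.88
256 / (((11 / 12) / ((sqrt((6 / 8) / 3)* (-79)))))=-121344 / 11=-11031.27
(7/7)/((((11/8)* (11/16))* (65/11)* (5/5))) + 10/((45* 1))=2582/6435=0.40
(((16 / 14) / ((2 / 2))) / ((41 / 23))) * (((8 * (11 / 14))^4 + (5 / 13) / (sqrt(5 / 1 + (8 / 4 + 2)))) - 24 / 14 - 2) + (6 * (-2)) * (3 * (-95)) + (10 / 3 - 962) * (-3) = 196035728576 / 26874393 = 7294.52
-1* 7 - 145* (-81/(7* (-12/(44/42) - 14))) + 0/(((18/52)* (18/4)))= -28583/392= -72.92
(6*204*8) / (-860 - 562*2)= -153 / 31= -4.94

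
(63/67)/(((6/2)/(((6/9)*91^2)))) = 115934/67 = 1730.36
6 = 6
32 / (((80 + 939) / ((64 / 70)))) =1024 / 35665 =0.03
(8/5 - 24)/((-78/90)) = 336/13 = 25.85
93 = 93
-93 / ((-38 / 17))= 1581 / 38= 41.61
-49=-49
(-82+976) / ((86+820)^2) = 149 / 136806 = 0.00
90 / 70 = 9 / 7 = 1.29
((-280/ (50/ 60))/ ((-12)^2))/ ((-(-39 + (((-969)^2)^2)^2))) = 7/ 2331908315605197138448206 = 0.00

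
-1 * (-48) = 48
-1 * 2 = -2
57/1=57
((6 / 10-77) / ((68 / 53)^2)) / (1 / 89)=-47750191 / 11560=-4130.64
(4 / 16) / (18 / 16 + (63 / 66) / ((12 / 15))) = 11 / 102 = 0.11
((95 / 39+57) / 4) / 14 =1159 / 1092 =1.06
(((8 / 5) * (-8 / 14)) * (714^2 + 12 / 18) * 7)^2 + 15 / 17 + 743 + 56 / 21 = 1628715996302894 / 153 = 10645202590214.99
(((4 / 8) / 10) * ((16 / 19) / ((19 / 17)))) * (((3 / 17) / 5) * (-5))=-12 / 1805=-0.01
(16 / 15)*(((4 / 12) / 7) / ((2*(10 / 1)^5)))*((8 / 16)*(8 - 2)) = 1 / 1312500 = 0.00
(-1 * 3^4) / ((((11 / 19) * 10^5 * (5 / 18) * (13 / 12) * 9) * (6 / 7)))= -10773 / 17875000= -0.00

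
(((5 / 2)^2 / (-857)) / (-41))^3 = 15625 / 2776348692246592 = 0.00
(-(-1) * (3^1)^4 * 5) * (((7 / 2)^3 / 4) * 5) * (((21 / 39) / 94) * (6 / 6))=4862025 / 39104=124.34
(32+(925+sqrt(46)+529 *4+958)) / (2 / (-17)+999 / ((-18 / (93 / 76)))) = -10416104 / 175795 - 2584 *sqrt(46) / 175795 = -59.35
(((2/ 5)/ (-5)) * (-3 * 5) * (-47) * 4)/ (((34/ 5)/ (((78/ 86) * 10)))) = -219960/ 731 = -300.90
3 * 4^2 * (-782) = -37536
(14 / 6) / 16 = 7 / 48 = 0.15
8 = 8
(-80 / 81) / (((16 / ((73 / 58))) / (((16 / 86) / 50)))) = -146 / 505035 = -0.00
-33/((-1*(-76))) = -0.43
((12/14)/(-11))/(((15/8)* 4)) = -4/385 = -0.01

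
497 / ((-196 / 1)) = -71 / 28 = -2.54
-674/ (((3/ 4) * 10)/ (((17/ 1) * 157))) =-3597812/ 15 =-239854.13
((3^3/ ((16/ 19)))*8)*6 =1539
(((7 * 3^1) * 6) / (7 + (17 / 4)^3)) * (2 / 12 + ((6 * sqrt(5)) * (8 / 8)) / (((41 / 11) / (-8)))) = 448 / 1787 - 1419264 * sqrt(5) / 73267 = -43.06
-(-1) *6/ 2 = 3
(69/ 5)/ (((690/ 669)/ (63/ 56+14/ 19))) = 24.91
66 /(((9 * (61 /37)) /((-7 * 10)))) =-56980 /183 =-311.37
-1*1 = -1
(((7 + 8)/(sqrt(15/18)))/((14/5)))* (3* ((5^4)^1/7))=1571.91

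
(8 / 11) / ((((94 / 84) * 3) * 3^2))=112 / 4653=0.02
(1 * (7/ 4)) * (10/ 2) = 35/ 4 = 8.75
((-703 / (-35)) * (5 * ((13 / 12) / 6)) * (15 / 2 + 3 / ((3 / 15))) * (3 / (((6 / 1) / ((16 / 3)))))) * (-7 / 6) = -1269.31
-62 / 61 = -1.02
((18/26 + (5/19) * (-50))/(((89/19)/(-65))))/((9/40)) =615800/801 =768.79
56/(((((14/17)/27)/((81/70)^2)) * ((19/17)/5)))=10997.96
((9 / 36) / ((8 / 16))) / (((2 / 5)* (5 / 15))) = 3.75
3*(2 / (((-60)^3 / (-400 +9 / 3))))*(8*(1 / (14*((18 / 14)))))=397 / 81000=0.00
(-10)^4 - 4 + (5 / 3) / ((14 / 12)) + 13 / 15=1049821 / 105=9998.30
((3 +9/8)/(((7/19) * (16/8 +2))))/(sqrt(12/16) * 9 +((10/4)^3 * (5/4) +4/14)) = 0.10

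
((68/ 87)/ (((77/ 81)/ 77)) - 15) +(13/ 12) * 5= 53.73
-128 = -128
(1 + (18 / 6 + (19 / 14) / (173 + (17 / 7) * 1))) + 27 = 76155 / 2456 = 31.01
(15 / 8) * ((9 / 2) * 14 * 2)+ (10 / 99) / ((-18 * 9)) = 7577935 / 32076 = 236.25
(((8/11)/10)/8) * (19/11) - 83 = -100411/1210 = -82.98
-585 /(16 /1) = -585 /16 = -36.56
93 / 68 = 1.37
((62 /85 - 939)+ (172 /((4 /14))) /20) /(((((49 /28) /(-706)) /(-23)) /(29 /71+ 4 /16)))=-13788327201 /2485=-5548622.62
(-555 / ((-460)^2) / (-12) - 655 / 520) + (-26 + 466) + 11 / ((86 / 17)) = 41722695043 / 94627520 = 440.92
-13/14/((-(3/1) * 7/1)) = 13/294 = 0.04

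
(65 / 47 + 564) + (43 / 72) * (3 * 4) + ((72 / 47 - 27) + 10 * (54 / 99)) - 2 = 1707763 / 3102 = 550.54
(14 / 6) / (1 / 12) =28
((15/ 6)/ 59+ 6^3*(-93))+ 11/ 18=-10666381/ 531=-20087.35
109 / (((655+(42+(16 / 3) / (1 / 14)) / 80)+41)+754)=2616 / 34835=0.08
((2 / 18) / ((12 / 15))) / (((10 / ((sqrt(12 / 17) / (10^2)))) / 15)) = sqrt(51) / 4080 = 0.00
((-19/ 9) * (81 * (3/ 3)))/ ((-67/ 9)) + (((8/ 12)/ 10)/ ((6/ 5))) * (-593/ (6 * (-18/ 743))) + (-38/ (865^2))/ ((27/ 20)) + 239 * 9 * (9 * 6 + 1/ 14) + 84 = 15914152332857339/ 136436733720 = 116641.26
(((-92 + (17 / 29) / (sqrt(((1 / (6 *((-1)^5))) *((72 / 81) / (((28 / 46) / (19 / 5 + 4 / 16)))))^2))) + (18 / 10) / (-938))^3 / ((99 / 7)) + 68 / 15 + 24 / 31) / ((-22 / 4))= 1778801823434247929072099849 / 181187672765954629351500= 9817.45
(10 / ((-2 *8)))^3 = -125 / 512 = -0.24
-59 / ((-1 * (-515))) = -59 / 515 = -0.11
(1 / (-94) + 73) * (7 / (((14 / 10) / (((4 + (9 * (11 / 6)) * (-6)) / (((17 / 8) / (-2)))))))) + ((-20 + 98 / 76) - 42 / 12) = 495027022 / 15181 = 32608.33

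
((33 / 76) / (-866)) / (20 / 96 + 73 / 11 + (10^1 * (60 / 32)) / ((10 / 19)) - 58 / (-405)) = -0.00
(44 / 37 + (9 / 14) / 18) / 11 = 1269 / 11396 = 0.11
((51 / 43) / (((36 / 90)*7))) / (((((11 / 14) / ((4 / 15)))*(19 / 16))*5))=1088 / 44935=0.02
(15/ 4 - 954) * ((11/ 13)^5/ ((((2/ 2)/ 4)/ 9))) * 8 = -44075149272/ 371293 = -118707.19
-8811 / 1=-8811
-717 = -717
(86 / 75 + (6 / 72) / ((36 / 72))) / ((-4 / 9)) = -591 / 200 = -2.96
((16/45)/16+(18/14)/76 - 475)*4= -11370563/5985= -1899.84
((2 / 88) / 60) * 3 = 1 / 880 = 0.00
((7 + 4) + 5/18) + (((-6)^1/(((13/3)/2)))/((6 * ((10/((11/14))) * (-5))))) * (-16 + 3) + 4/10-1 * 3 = 13519/1575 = 8.58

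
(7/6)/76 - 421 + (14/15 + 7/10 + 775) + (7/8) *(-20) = 256993/760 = 338.15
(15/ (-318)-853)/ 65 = -90423/ 6890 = -13.12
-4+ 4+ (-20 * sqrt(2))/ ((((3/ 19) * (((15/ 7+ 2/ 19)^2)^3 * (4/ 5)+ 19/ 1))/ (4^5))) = -10768703101092966400 * sqrt(2)/ 10151938279502577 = -1500.13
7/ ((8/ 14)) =12.25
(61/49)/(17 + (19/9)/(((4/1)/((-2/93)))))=102114/1393511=0.07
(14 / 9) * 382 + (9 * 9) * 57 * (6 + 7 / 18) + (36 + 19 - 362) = 536125 / 18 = 29784.72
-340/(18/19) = -3230/9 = -358.89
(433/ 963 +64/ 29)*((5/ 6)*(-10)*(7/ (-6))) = 12983075/ 502686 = 25.83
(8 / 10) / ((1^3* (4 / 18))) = 18 / 5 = 3.60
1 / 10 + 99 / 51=347 / 170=2.04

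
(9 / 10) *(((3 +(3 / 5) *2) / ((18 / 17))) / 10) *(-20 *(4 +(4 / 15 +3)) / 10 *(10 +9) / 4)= -246449 / 10000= -24.64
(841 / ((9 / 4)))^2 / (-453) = -308.41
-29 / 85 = -0.34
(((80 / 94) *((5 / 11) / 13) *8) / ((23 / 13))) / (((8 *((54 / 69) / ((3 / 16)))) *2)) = 0.00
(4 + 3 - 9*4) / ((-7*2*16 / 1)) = 29 / 224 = 0.13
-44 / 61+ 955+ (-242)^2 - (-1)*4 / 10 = 18153197 / 305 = 59518.68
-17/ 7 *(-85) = 1445/ 7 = 206.43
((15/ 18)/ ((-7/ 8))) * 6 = -40/ 7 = -5.71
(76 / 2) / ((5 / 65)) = 494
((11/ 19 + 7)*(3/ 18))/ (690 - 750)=-2/ 95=-0.02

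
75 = 75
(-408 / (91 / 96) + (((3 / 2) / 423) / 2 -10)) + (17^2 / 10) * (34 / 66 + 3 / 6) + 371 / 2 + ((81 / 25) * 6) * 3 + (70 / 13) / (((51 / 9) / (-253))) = -16302509781 / 39989950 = -407.67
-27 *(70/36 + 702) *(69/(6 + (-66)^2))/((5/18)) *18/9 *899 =-7073953209/3635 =-1946066.91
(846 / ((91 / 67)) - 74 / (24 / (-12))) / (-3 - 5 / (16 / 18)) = -480392 / 6279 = -76.51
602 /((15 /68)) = 40936 /15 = 2729.07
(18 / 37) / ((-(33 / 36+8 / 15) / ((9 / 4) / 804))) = -135 / 143782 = -0.00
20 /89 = 0.22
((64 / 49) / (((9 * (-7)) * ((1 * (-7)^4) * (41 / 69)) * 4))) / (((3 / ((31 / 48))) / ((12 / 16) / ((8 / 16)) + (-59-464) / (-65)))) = -884833 / 118516073130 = -0.00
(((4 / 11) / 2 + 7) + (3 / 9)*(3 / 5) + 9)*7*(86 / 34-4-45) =-58618 / 11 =-5328.91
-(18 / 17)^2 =-324 / 289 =-1.12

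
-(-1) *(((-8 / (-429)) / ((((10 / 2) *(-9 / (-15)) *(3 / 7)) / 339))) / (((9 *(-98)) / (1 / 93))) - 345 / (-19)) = 2601475297 / 143270127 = 18.16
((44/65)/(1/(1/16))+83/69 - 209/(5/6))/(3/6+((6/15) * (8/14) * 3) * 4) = -31339091/407238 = -76.96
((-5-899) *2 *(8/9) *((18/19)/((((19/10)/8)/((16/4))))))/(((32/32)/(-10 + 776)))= -19642192.13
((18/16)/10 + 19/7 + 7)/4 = 5503/2240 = 2.46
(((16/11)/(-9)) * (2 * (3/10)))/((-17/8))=128/2805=0.05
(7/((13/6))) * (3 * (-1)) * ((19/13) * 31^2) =-2300634/169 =-13613.22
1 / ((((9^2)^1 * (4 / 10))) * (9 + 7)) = 5 / 2592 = 0.00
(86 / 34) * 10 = 430 / 17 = 25.29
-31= -31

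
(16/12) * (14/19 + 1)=44/19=2.32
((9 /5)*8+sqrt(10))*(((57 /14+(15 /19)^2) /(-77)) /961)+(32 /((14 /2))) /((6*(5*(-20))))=-10878568 /1274934675- 2157*sqrt(10) /33998258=-0.01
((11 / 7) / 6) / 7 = 11 / 294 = 0.04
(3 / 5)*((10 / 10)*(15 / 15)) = 3 / 5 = 0.60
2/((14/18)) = 18/7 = 2.57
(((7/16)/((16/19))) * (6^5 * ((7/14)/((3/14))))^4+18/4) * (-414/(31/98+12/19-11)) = 14467803032274490123470/6239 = 2318929801614760398.06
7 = 7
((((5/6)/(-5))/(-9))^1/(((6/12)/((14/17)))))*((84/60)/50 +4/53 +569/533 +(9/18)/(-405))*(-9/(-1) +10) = 88998706664/131283696375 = 0.68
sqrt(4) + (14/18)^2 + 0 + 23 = 2074/81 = 25.60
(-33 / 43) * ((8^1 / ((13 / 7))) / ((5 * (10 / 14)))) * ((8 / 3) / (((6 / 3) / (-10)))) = 34496 / 2795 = 12.34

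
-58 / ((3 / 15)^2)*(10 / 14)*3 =-21750 / 7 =-3107.14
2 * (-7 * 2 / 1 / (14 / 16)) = -32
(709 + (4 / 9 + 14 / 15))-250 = 20717 / 45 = 460.38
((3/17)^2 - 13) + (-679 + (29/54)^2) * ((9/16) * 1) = -591396179/1498176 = -394.74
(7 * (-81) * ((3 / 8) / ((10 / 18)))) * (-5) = 15309 / 8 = 1913.62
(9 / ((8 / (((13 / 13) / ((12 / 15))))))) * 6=8.44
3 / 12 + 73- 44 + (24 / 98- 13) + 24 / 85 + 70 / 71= 21011339 / 1182860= 17.76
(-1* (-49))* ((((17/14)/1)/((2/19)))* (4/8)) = 2261/8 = 282.62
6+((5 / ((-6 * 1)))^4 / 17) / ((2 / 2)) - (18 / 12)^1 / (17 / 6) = 121153 / 22032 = 5.50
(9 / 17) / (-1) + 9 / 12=15 / 68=0.22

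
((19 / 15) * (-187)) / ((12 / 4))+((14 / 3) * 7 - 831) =-39478 / 45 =-877.29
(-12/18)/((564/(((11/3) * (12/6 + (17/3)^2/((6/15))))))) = -16291/45684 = -0.36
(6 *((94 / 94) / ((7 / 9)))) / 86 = 27 / 301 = 0.09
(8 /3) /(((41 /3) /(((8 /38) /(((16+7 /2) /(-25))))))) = -1600 /30381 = -0.05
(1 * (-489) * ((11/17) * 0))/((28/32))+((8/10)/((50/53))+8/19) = 3014/2375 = 1.27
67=67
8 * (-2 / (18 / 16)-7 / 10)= -892 / 45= -19.82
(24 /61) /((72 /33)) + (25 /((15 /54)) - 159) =-4198 /61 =-68.82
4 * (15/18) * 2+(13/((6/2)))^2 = 229/9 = 25.44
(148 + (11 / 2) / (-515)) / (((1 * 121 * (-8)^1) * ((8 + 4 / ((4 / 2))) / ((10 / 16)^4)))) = -3810725 / 1633550336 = -0.00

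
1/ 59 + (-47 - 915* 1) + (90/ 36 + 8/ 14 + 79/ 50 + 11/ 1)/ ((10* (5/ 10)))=-49500774/ 51625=-958.85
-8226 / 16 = -4113 / 8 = -514.12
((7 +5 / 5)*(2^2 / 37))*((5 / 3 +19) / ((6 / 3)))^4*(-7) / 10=-103434352 / 14985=-6902.53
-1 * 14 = -14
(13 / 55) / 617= 13 / 33935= 0.00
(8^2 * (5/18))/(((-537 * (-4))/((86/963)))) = 3440/4654179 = 0.00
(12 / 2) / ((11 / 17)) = 102 / 11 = 9.27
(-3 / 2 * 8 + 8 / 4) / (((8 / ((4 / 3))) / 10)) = -50 / 3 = -16.67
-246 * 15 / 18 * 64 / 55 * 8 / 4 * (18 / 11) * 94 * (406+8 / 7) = -25306905600 / 847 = -29878282.88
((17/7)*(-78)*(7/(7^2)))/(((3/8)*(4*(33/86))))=-76024/1617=-47.02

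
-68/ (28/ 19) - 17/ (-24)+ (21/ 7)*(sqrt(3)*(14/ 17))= -7633/ 168+ 42*sqrt(3)/ 17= -41.16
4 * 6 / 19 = 24 / 19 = 1.26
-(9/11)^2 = -81/121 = -0.67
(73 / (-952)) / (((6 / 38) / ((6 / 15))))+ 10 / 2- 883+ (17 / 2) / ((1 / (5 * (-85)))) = -32063557 / 7140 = -4490.69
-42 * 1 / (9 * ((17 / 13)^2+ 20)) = -2366 / 11007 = -0.21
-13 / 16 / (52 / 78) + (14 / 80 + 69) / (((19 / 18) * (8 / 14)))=113.47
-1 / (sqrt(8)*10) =-sqrt(2) / 40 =-0.04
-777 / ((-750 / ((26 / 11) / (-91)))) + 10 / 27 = 12751 / 37125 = 0.34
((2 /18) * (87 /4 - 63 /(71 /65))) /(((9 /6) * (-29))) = 3401 /37062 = 0.09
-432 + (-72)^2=4752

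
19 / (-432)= -19 / 432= -0.04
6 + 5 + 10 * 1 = 21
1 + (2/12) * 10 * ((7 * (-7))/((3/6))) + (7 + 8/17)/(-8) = -66613/408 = -163.27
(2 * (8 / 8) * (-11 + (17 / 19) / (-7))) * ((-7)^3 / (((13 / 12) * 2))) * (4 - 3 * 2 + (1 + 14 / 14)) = 0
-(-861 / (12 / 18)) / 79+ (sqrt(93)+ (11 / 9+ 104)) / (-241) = 15.87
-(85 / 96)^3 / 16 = -614125 / 14155776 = -0.04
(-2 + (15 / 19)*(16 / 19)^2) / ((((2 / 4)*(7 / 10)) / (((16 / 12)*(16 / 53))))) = -12643840 / 7634067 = -1.66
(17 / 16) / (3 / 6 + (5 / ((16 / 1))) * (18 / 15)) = 17 / 14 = 1.21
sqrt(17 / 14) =sqrt(238) / 14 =1.10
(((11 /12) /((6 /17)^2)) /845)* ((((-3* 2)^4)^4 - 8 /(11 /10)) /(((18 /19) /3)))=10649866219988161 /136890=77798715903.19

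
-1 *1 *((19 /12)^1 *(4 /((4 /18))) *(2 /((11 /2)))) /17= -114 /187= -0.61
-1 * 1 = -1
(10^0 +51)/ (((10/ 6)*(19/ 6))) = 936/ 95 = 9.85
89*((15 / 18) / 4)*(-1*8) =-445 / 3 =-148.33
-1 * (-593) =593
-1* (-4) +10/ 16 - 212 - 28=-1883/ 8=-235.38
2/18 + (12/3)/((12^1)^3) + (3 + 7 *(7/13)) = 38653/5616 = 6.88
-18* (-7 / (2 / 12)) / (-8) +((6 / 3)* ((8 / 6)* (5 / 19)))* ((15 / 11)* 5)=-37501 / 418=-89.72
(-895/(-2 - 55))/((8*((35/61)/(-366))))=-666059/532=-1251.99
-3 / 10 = -0.30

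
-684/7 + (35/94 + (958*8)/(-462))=-353413/3102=-113.93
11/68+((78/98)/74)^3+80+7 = 70641244452061/810461372392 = 87.16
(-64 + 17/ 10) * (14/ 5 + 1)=-11837/ 50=-236.74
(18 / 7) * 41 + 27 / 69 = 17037 / 161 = 105.82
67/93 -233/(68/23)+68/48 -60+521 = 202541/527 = 384.33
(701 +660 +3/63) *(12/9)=114328/63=1814.73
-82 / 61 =-1.34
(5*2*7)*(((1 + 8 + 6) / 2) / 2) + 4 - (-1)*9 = 551 / 2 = 275.50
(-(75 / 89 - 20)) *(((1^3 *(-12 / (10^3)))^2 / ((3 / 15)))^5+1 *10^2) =10406494140625000020135709 / 5432128906250000000000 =1915.73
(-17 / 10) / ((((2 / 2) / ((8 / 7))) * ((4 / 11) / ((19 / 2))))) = -3553 / 70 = -50.76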